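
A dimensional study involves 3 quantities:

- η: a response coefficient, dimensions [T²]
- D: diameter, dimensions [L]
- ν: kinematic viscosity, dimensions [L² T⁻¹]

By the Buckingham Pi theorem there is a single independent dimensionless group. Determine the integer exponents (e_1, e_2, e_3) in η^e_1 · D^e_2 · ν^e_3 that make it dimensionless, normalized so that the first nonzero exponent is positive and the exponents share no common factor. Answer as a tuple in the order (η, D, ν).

(1, -4, 2)

L: e_1·(0) + e_2·(1) + e_3·(2) = 0
T: e_1·(2) + e_2·(0) + e_3·(-1) = 0
Solving this homogeneous linear system for the smallest-integer solution (first nonzero entry positive) gives (1, -4, 2).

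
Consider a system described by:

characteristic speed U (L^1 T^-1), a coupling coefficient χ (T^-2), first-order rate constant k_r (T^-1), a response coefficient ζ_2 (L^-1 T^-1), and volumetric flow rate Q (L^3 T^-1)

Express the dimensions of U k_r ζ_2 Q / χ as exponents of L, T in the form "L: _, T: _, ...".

Collect each base-dimension exponent across the product:
  L: (1) − (0) + (0) + (-1) + (3) = 3
  T: (-1) − (-2) + (-1) + (-1) + (-1) = -2
So the dimensions are [L³ T⁻²].

L: 3, T: -2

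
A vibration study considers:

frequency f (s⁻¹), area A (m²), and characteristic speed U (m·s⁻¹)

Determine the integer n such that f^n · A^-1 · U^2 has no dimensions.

-2

Balance the T exponent: (-1)·n from f, plus −(0) + 2·(-1) = -2 from the rest, must sum to zero.
−n − 2 = 0, so n = -2.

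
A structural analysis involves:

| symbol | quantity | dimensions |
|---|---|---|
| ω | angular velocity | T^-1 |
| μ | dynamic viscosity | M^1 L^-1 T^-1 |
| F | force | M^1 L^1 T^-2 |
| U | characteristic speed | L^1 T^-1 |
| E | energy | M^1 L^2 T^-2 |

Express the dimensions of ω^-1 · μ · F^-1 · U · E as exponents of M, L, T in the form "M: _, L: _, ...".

M: 1, L: 1, T: -1

Collect each base-dimension exponent across the product:
  M: −(0) + (1) − (1) + (0) + (1) = 1
  L: −(0) + (-1) − (1) + (1) + (2) = 1
  T: −(-1) + (-1) − (-2) + (-1) + (-2) = -1
So the dimensions are [M L T⁻¹].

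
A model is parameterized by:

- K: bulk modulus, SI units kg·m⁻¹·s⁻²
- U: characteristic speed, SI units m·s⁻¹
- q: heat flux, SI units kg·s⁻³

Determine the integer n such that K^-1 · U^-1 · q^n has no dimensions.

Balance the M exponent: (1)·n from q, plus −(1) − (0) = -1 from the rest, must sum to zero.
n − 1 = 0, so n = 1.

1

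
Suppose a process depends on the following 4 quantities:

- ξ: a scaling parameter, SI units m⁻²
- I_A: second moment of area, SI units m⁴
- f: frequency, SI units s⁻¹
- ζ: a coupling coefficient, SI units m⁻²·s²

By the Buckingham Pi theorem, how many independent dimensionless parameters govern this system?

There are 4 variables and 2 base dimensions (L, T).
The dimension matrix has rank 2.
Independent dimensionless groups: 4 − 2 = 2.

2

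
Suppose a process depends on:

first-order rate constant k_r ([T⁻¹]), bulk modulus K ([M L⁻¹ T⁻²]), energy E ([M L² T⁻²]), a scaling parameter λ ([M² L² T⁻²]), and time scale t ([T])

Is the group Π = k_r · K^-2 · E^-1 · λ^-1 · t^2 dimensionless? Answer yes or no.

no

Sum the exponent of each base dimension across the product:
  M: [k_r]_M − 2·[K]_M − [E]_M − [λ]_M + 2·[t]_M = (0) − 2·(1) − (1) − (2) + 2·(0) = -5
  L: [k_r]_L − 2·[K]_L − [E]_L − [λ]_L + 2·[t]_L = (0) − 2·(-1) − (2) − (2) + 2·(0) = -2
  T: [k_r]_T − 2·[K]_T − [E]_T − [λ]_T + 2·[t]_T = (-1) − 2·(-2) − (-2) − (-2) + 2·(1) = 9
Net dimensions [M⁻⁵ L⁻² T⁹] ≠ [1] — not dimensionless.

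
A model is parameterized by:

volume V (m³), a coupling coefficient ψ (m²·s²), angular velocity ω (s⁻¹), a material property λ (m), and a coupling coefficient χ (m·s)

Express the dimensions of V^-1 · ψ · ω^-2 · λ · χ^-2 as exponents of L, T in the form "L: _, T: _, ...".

Collect each base-dimension exponent across the product:
  L: −(3) + (2) − 2·(0) + (1) − 2·(1) = -2
  T: −(0) + (2) − 2·(-1) + (0) − 2·(1) = 2
So the dimensions are [L⁻² T²].

L: -2, T: 2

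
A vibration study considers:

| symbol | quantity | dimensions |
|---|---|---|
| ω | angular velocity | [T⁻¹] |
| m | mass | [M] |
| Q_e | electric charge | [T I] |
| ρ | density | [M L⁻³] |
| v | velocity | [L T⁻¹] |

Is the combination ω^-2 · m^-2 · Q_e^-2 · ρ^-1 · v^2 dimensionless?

no

Sum the exponent of each base dimension across the product:
  M: −2·[ω]_M − 2·[m]_M − 2·[Q_e]_M − [ρ]_M + 2·[v]_M = −2·(0) − 2·(1) − 2·(0) − (1) + 2·(0) = -3
  L: −2·[ω]_L − 2·[m]_L − 2·[Q_e]_L − [ρ]_L + 2·[v]_L = −2·(0) − 2·(0) − 2·(0) − (-3) + 2·(1) = 5
  T: −2·[ω]_T − 2·[m]_T − 2·[Q_e]_T − [ρ]_T + 2·[v]_T = −2·(-1) − 2·(0) − 2·(1) − (0) + 2·(-1) = -2
  I: −2·[ω]_I − 2·[m]_I − 2·[Q_e]_I − [ρ]_I + 2·[v]_I = −2·(0) − 2·(0) − 2·(1) − (0) + 2·(0) = -2
Net dimensions [M⁻³ L⁵ T⁻² I⁻²] ≠ [1] — not dimensionless.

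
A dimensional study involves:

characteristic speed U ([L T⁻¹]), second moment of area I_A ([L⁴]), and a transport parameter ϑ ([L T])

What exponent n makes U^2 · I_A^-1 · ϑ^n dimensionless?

Balance the L exponent: (1)·n from ϑ, plus 2·(1) − (4) = -2 from the rest, must sum to zero.
n − 2 = 0, so n = 2.

2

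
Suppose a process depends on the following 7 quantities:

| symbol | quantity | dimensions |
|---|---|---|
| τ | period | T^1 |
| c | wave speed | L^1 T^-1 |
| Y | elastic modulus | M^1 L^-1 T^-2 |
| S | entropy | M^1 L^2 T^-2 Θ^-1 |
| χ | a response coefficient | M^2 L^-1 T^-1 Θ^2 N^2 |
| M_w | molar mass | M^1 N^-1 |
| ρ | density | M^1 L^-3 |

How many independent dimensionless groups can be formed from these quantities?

2

There are 7 variables and 5 base dimensions (M, L, T, Θ, N).
The dimension matrix has rank 5.
Independent dimensionless groups: 7 − 5 = 2.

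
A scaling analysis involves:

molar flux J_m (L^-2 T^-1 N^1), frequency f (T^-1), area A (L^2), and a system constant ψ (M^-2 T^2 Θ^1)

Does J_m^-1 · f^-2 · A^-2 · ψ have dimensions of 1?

no

Sum the exponent of each base dimension across the product:
  M: −[J_m]_M − 2·[f]_M − 2·[A]_M + [ψ]_M = −(0) − 2·(0) − 2·(0) + (-2) = -2
  L: −[J_m]_L − 2·[f]_L − 2·[A]_L + [ψ]_L = −(-2) − 2·(0) − 2·(2) + (0) = -2
  T: −[J_m]_T − 2·[f]_T − 2·[A]_T + [ψ]_T = −(-1) − 2·(-1) − 2·(0) + (2) = 5
  Θ: −[J_m]_Θ − 2·[f]_Θ − 2·[A]_Θ + [ψ]_Θ = −(0) − 2·(0) − 2·(0) + (1) = 1
  N: −[J_m]_N − 2·[f]_N − 2·[A]_N + [ψ]_N = −(1) − 2·(0) − 2·(0) + (0) = -1
Net dimensions [M⁻² L⁻² T⁵ Θ N⁻¹] ≠ [1] — not dimensionless.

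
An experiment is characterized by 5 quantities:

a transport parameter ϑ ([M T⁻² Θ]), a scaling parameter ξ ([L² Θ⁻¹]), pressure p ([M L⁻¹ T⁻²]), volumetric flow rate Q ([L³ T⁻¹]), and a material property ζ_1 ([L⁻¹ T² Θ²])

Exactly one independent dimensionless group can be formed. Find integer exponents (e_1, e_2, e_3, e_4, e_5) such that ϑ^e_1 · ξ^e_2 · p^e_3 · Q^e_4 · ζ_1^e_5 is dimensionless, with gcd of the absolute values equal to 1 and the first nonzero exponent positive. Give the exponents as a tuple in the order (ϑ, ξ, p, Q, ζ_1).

(3, 1, -3, -2, -1)

M: e_1·(1) + e_2·(0) + e_3·(1) + e_4·(0) + e_5·(0) = 0
L: e_1·(0) + e_2·(2) + e_3·(-1) + e_4·(3) + e_5·(-1) = 0
T: e_1·(-2) + e_2·(0) + e_3·(-2) + e_4·(-1) + e_5·(2) = 0
Θ: e_1·(1) + e_2·(-1) + e_3·(0) + e_4·(0) + e_5·(2) = 0
Solving this homogeneous linear system for the smallest-integer solution (first nonzero entry positive) gives (3, 1, -3, -2, -1).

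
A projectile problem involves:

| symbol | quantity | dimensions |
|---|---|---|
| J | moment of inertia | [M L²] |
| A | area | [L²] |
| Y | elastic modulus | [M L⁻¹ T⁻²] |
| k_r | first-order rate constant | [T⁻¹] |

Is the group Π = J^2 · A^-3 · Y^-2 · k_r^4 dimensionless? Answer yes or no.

yes

Sum the exponent of each base dimension across the product:
  M: 2·[J]_M − 3·[A]_M − 2·[Y]_M + 4·[k_r]_M = 2·(1) − 3·(0) − 2·(1) + 4·(0) = 0
  L: 2·[J]_L − 3·[A]_L − 2·[Y]_L + 4·[k_r]_L = 2·(2) − 3·(2) − 2·(-1) + 4·(0) = 0
  T: 2·[J]_T − 3·[A]_T − 2·[Y]_T + 4·[k_r]_T = 2·(0) − 3·(0) − 2·(-2) + 4·(-1) = 0
All base exponents vanish — dimensionless.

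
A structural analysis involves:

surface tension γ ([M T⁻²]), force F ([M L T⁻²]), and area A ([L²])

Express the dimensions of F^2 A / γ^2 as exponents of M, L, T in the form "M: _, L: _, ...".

M: 0, L: 4, T: 0

Collect each base-dimension exponent across the product:
  M: −2·(1) + 2·(1) + (0) = 0
  L: −2·(0) + 2·(1) + (2) = 4
  T: −2·(-2) + 2·(-2) + (0) = 0
So the dimensions are [L⁴].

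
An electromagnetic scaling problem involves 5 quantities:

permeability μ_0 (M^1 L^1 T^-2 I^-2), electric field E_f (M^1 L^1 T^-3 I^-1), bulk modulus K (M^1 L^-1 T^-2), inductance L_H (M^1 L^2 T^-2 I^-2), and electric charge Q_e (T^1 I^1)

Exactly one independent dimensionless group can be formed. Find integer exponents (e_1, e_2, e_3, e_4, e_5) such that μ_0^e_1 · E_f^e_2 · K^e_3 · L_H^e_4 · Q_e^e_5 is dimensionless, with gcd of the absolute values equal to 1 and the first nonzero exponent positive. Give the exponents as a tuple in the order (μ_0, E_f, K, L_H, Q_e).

M: e_1·(1) + e_2·(1) + e_3·(1) + e_4·(1) + e_5·(0) = 0
L: e_1·(1) + e_2·(1) + e_3·(-1) + e_4·(2) + e_5·(0) = 0
T: e_1·(-2) + e_2·(-3) + e_3·(-2) + e_4·(-2) + e_5·(1) = 0
I: e_1·(-2) + e_2·(-1) + e_3·(0) + e_4·(-2) + e_5·(1) = 0
Solving this homogeneous linear system for the smallest-integer solution (first nonzero entry positive) gives (2, 1, -1, -2, 1).

(2, 1, -1, -2, 1)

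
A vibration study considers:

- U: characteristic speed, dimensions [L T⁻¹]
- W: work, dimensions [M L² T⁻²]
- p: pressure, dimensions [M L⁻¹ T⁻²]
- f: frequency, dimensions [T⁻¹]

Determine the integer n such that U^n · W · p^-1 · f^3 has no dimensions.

Balance the L exponent: (1)·n from U, plus (2) − (-1) + 3·(0) = 3 from the rest, must sum to zero.
n + 3 = 0, so n = -3.

-3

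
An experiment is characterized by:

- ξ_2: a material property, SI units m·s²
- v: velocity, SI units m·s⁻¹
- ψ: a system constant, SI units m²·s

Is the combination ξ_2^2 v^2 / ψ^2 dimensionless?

Sum the exponent of each base dimension across the product:
  L: 2·[ξ_2]_L + 2·[v]_L − 2·[ψ]_L = 2·(1) + 2·(1) − 2·(2) = 0
  T: 2·[ξ_2]_T + 2·[v]_T − 2·[ψ]_T = 2·(2) + 2·(-1) − 2·(1) = 0
All base exponents vanish — dimensionless.

yes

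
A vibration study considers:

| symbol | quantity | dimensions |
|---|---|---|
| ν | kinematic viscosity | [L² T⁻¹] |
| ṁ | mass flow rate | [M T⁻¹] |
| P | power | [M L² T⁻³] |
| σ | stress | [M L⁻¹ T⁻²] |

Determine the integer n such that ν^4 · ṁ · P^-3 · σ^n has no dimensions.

2

Balance the M exponent: (1)·n from σ, plus 4·(0) + (1) − 3·(1) = -2 from the rest, must sum to zero.
n − 2 = 0, so n = 2.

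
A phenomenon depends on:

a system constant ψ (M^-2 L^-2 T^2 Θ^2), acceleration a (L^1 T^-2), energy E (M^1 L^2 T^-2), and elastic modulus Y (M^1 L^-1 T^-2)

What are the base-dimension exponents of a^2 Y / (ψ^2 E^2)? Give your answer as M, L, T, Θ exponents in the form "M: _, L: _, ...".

M: 3, L: 1, T: -6, Θ: -4

Collect each base-dimension exponent across the product:
  M: −2·(-2) + 2·(0) − 2·(1) + (1) = 3
  L: −2·(-2) + 2·(1) − 2·(2) + (-1) = 1
  T: −2·(2) + 2·(-2) − 2·(-2) + (-2) = -6
  Θ: −2·(2) + 2·(0) − 2·(0) + (0) = -4
So the dimensions are [M³ L T⁻⁶ Θ⁻⁴].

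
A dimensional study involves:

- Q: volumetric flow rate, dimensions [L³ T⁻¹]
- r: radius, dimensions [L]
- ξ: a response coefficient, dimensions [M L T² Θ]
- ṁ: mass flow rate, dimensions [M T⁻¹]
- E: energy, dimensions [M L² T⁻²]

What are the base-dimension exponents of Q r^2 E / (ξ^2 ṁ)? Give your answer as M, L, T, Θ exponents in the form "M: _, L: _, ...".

Collect each base-dimension exponent across the product:
  M: (0) + 2·(0) − 2·(1) − (1) + (1) = -2
  L: (3) + 2·(1) − 2·(1) − (0) + (2) = 5
  T: (-1) + 2·(0) − 2·(2) − (-1) + (-2) = -6
  Θ: (0) + 2·(0) − 2·(1) − (0) + (0) = -2
So the dimensions are [M⁻² L⁵ T⁻⁶ Θ⁻²].

M: -2, L: 5, T: -6, Θ: -2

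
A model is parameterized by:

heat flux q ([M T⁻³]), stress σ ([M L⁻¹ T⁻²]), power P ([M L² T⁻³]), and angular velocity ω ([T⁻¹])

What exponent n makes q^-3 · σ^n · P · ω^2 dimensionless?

2

Balance the M exponent: (1)·n from σ, plus −3·(1) + (1) + 2·(0) = -2 from the rest, must sum to zero.
n − 2 = 0, so n = 2.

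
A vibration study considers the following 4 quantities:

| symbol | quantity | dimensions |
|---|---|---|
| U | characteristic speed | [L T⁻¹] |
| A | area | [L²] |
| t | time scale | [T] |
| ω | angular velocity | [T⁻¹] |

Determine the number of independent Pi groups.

There are 4 variables and 2 base dimensions (L, T).
The dimension matrix has rank 2.
Independent dimensionless groups: 4 − 2 = 2.

2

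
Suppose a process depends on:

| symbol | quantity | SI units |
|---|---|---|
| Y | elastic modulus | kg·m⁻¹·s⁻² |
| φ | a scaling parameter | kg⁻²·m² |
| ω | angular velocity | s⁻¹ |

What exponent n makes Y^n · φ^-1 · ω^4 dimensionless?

Balance the M exponent: (1)·n from Y, plus −(-2) + 4·(0) = 2 from the rest, must sum to zero.
n + 2 = 0, so n = -2.

-2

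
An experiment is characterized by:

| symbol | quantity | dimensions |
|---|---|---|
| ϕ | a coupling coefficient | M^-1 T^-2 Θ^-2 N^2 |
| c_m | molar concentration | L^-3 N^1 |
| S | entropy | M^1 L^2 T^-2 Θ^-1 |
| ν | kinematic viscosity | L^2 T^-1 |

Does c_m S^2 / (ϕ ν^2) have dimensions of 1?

no

Sum the exponent of each base dimension across the product:
  M: −[ϕ]_M + [c_m]_M + 2·[S]_M − 2·[ν]_M = −(-1) + (0) + 2·(1) − 2·(0) = 3
  L: −[ϕ]_L + [c_m]_L + 2·[S]_L − 2·[ν]_L = −(0) + (-3) + 2·(2) − 2·(2) = -3
  T: −[ϕ]_T + [c_m]_T + 2·[S]_T − 2·[ν]_T = −(-2) + (0) + 2·(-2) − 2·(-1) = 0
  Θ: −[ϕ]_Θ + [c_m]_Θ + 2·[S]_Θ − 2·[ν]_Θ = −(-2) + (0) + 2·(-1) − 2·(0) = 0
  N: −[ϕ]_N + [c_m]_N + 2·[S]_N − 2·[ν]_N = −(2) + (1) + 2·(0) − 2·(0) = -1
Net dimensions [M³ L⁻³ N⁻¹] ≠ [1] — not dimensionless.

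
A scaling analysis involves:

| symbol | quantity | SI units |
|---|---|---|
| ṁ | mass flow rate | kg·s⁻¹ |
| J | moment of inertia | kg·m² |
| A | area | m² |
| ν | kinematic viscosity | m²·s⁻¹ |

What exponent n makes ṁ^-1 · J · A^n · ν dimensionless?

Balance the L exponent: (2)·n from A, plus −(0) + (2) + (2) = 4 from the rest, must sum to zero.
2n + 4 = 0, so n = -2.

-2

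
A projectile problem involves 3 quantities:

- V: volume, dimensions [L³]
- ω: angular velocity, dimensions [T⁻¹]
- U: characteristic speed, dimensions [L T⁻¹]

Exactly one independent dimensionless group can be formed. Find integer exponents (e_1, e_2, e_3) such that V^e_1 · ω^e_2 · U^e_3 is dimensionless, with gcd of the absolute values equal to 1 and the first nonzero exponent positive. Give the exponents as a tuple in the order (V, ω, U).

(1, 3, -3)

L: e_1·(3) + e_2·(0) + e_3·(1) = 0
T: e_1·(0) + e_2·(-1) + e_3·(-1) = 0
Solving this homogeneous linear system for the smallest-integer solution (first nonzero entry positive) gives (1, 3, -3).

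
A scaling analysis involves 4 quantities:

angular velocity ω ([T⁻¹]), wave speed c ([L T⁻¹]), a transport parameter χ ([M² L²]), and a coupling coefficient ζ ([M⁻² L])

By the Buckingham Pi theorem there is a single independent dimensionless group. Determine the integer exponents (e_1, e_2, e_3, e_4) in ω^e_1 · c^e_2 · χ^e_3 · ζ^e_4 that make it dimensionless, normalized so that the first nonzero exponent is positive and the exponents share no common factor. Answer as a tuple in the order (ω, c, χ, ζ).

M: e_1·(0) + e_2·(0) + e_3·(2) + e_4·(-2) = 0
L: e_1·(0) + e_2·(1) + e_3·(2) + e_4·(1) = 0
T: e_1·(-1) + e_2·(-1) + e_3·(0) + e_4·(0) = 0
Solving this homogeneous linear system for the smallest-integer solution (first nonzero entry positive) gives (3, -3, 1, 1).

(3, -3, 1, 1)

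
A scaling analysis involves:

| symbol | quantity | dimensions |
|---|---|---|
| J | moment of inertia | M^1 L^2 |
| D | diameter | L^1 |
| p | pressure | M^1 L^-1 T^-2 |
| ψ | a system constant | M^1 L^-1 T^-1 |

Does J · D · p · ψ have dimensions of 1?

Sum the exponent of each base dimension across the product:
  M: [J]_M + [D]_M + [p]_M + [ψ]_M = (1) + (0) + (1) + (1) = 3
  L: [J]_L + [D]_L + [p]_L + [ψ]_L = (2) + (1) + (-1) + (-1) = 1
  T: [J]_T + [D]_T + [p]_T + [ψ]_T = (0) + (0) + (-2) + (-1) = -3
Net dimensions [M³ L T⁻³] ≠ [1] — not dimensionless.

no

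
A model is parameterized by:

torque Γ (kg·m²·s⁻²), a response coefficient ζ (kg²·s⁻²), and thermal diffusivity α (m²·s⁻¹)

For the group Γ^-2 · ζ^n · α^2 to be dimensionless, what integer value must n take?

1

Balance the M exponent: (2)·n from ζ, plus −2·(1) + 2·(0) = -2 from the rest, must sum to zero.
2n − 2 = 0, so n = 1.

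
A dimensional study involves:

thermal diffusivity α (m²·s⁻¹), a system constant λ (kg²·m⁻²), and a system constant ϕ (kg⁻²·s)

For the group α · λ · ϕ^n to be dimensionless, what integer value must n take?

Balance the M exponent: (-2)·n from ϕ, plus (0) + (2) = 2 from the rest, must sum to zero.
-2n + 2 = 0, so n = 1.

1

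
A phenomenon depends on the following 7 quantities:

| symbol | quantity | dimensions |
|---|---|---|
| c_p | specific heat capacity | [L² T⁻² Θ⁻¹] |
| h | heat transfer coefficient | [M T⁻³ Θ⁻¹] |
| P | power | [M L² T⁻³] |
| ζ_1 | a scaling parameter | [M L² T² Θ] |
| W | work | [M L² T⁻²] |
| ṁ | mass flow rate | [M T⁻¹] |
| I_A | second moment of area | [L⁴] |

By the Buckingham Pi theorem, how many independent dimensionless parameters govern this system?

There are 7 variables and 4 base dimensions (M, L, T, Θ).
The dimension matrix has rank 4.
Independent dimensionless groups: 7 − 4 = 3.

3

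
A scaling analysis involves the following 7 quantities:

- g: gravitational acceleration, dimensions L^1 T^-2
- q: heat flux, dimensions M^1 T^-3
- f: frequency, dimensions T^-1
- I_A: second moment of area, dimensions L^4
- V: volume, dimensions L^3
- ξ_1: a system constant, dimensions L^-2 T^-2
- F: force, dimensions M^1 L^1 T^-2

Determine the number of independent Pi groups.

4

There are 7 variables and 3 base dimensions (M, L, T).
The dimension matrix has rank 3.
Independent dimensionless groups: 7 − 3 = 4.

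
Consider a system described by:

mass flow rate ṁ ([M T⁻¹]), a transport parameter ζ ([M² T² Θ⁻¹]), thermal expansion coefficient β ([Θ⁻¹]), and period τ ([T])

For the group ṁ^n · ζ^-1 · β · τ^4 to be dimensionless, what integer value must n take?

2

Balance the M exponent: (1)·n from ṁ, plus −(2) + (0) + 4·(0) = -2 from the rest, must sum to zero.
n − 2 = 0, so n = 2.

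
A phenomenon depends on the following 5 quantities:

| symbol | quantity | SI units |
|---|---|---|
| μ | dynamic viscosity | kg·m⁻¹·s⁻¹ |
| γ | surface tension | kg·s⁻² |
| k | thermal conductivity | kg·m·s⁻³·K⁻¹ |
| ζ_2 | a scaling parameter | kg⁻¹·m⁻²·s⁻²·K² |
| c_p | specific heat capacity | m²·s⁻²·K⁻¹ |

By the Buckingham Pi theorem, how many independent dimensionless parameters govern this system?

There are 5 variables and 4 base dimensions (M, L, T, Θ).
The dimension matrix has rank 4.
Independent dimensionless groups: 5 − 4 = 1.

1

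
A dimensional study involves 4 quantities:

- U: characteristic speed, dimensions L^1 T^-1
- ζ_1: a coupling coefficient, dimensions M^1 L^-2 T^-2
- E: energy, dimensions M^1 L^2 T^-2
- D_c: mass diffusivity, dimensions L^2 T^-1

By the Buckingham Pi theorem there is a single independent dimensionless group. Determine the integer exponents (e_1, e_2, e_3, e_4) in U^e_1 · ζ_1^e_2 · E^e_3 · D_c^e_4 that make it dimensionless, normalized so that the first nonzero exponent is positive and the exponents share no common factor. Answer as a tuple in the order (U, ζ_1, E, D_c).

(4, -1, 1, -4)

M: e_1·(0) + e_2·(1) + e_3·(1) + e_4·(0) = 0
L: e_1·(1) + e_2·(-2) + e_3·(2) + e_4·(2) = 0
T: e_1·(-1) + e_2·(-2) + e_3·(-2) + e_4·(-1) = 0
Solving this homogeneous linear system for the smallest-integer solution (first nonzero entry positive) gives (4, -1, 1, -4).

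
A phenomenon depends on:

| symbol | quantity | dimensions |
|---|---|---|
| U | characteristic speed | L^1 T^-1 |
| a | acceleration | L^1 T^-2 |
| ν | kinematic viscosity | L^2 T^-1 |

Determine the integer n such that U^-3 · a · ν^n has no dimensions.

Balance the L exponent: (2)·n from ν, plus −3·(1) + (1) = -2 from the rest, must sum to zero.
2n − 2 = 0, so n = 1.

1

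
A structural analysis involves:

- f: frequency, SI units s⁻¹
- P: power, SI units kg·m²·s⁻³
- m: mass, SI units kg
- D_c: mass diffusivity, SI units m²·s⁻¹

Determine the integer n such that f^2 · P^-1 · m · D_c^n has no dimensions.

Balance the L exponent: (2)·n from D_c, plus 2·(0) − (2) + (0) = -2 from the rest, must sum to zero.
2n − 2 = 0, so n = 1.

1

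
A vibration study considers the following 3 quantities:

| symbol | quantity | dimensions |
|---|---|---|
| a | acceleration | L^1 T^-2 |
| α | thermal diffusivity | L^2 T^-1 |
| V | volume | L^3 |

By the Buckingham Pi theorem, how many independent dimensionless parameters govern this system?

There are 3 variables and 2 base dimensions (L, T).
The dimension matrix has rank 2.
Independent dimensionless groups: 3 − 2 = 1.

1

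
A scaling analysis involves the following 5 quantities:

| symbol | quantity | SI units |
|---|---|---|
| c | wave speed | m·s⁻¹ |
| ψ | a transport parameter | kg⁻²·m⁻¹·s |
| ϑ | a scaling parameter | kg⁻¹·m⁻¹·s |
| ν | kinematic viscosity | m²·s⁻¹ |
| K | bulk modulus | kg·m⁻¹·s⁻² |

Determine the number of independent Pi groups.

There are 5 variables and 3 base dimensions (M, L, T).
The dimension matrix has rank 3.
Independent dimensionless groups: 5 − 3 = 2.

2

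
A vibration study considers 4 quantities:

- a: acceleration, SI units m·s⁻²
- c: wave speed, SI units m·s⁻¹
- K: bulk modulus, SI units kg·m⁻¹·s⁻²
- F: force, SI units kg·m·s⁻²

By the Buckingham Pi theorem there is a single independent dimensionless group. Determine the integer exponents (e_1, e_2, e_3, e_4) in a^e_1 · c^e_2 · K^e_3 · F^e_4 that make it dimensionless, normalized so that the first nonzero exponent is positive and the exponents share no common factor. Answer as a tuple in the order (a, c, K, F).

M: e_1·(0) + e_2·(0) + e_3·(1) + e_4·(1) = 0
L: e_1·(1) + e_2·(1) + e_3·(-1) + e_4·(1) = 0
T: e_1·(-2) + e_2·(-1) + e_3·(-2) + e_4·(-2) = 0
Solving this homogeneous linear system for the smallest-integer solution (first nonzero entry positive) gives (2, -4, -1, 1).

(2, -4, -1, 1)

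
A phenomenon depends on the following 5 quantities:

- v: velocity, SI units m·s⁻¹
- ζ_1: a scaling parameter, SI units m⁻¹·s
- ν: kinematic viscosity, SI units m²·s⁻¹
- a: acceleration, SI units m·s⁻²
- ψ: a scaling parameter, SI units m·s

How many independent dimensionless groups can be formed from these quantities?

3

There are 5 variables and 2 base dimensions (L, T).
The dimension matrix has rank 2.
Independent dimensionless groups: 5 − 2 = 3.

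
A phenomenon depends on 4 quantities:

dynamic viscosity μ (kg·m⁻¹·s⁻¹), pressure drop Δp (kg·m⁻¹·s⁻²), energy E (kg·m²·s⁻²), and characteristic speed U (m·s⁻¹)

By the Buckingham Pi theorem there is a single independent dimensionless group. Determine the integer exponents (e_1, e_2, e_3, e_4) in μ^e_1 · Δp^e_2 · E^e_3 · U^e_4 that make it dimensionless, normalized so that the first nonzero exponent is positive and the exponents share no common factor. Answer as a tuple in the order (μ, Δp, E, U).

M: e_1·(1) + e_2·(1) + e_3·(1) + e_4·(0) = 0
L: e_1·(-1) + e_2·(-1) + e_3·(2) + e_4·(1) = 0
T: e_1·(-1) + e_2·(-2) + e_3·(-2) + e_4·(-1) = 0
Solving this homogeneous linear system for the smallest-integer solution (first nonzero entry positive) gives (3, -2, -1, 3).

(3, -2, -1, 3)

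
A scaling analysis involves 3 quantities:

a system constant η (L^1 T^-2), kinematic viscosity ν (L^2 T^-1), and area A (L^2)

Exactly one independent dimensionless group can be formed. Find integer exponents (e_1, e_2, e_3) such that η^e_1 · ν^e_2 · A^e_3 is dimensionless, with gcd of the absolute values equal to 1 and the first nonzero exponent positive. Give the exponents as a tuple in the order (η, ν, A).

L: e_1·(1) + e_2·(2) + e_3·(2) = 0
T: e_1·(-2) + e_2·(-1) + e_3·(0) = 0
Solving this homogeneous linear system for the smallest-integer solution (first nonzero entry positive) gives (2, -4, 3).

(2, -4, 3)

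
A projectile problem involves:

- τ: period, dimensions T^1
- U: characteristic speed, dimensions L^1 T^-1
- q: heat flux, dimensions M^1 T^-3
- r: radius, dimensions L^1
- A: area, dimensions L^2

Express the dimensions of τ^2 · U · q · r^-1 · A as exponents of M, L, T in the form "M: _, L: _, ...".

M: 1, L: 2, T: -2

Collect each base-dimension exponent across the product:
  M: 2·(0) + (0) + (1) − (0) + (0) = 1
  L: 2·(0) + (1) + (0) − (1) + (2) = 2
  T: 2·(1) + (-1) + (-3) − (0) + (0) = -2
So the dimensions are [M L² T⁻²].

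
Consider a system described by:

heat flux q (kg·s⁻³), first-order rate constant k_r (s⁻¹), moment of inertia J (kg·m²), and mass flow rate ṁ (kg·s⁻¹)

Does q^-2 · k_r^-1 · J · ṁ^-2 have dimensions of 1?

Sum the exponent of each base dimension across the product:
  M: −2·[q]_M − [k_r]_M + [J]_M − 2·[ṁ]_M = −2·(1) − (0) + (1) − 2·(1) = -3
  L: −2·[q]_L − [k_r]_L + [J]_L − 2·[ṁ]_L = −2·(0) − (0) + (2) − 2·(0) = 2
  T: −2·[q]_T − [k_r]_T + [J]_T − 2·[ṁ]_T = −2·(-3) − (-1) + (0) − 2·(-1) = 9
Net dimensions [M⁻³ L² T⁹] ≠ [1] — not dimensionless.

no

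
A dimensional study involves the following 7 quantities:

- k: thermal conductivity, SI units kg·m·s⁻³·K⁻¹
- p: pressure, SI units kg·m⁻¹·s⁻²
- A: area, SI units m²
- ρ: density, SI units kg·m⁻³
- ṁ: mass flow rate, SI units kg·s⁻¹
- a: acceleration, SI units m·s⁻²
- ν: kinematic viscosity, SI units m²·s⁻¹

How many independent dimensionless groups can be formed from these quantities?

3

There are 7 variables and 4 base dimensions (M, L, T, Θ).
The dimension matrix has rank 4.
Independent dimensionless groups: 7 − 4 = 3.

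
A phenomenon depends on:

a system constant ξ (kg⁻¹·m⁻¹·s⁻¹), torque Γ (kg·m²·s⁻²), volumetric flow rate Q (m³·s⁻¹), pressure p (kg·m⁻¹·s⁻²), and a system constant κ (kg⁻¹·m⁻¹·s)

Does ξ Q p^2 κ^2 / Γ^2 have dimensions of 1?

no

Sum the exponent of each base dimension across the product:
  M: [ξ]_M − 2·[Γ]_M + [Q]_M + 2·[p]_M + 2·[κ]_M = (-1) − 2·(1) + (0) + 2·(1) + 2·(-1) = -3
  L: [ξ]_L − 2·[Γ]_L + [Q]_L + 2·[p]_L + 2·[κ]_L = (-1) − 2·(2) + (3) + 2·(-1) + 2·(-1) = -6
  T: [ξ]_T − 2·[Γ]_T + [Q]_T + 2·[p]_T + 2·[κ]_T = (-1) − 2·(-2) + (-1) + 2·(-2) + 2·(1) = 0
Net dimensions [M⁻³ L⁻⁶] ≠ [1] — not dimensionless.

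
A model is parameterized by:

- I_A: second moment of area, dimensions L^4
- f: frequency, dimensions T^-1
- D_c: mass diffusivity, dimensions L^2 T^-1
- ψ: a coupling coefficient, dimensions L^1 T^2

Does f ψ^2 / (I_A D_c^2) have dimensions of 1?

Sum the exponent of each base dimension across the product:
  L: −[I_A]_L + [f]_L − 2·[D_c]_L + 2·[ψ]_L = −(4) + (0) − 2·(2) + 2·(1) = -6
  T: −[I_A]_T + [f]_T − 2·[D_c]_T + 2·[ψ]_T = −(0) + (-1) − 2·(-1) + 2·(2) = 5
Net dimensions [L⁻⁶ T⁵] ≠ [1] — not dimensionless.

no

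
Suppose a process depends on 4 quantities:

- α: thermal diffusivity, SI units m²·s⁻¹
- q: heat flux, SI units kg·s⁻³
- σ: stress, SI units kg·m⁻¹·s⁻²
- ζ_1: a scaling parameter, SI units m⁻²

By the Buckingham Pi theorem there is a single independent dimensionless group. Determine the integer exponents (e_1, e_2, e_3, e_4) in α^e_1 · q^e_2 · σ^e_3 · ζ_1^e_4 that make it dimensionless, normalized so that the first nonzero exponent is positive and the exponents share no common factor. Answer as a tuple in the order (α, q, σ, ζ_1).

(2, -2, 2, 1)

M: e_1·(0) + e_2·(1) + e_3·(1) + e_4·(0) = 0
L: e_1·(2) + e_2·(0) + e_3·(-1) + e_4·(-2) = 0
T: e_1·(-1) + e_2·(-3) + e_3·(-2) + e_4·(0) = 0
Solving this homogeneous linear system for the smallest-integer solution (first nonzero entry positive) gives (2, -2, 2, 1).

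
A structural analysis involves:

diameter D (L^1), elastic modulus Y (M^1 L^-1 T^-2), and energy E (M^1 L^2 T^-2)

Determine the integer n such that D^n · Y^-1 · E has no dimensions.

-3

Balance the L exponent: (1)·n from D, plus −(-1) + (2) = 3 from the rest, must sum to zero.
n + 3 = 0, so n = -3.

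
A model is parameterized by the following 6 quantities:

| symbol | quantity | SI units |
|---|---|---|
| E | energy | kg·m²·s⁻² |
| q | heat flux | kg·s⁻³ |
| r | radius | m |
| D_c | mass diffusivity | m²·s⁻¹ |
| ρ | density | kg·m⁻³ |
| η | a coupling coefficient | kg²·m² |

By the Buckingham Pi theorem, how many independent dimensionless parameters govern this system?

3

There are 6 variables and 3 base dimensions (M, L, T).
The dimension matrix has rank 3.
Independent dimensionless groups: 6 − 3 = 3.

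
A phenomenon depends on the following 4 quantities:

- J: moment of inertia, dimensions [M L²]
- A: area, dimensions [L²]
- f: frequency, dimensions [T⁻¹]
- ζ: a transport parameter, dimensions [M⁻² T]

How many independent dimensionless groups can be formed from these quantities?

There are 4 variables and 3 base dimensions (M, L, T).
The dimension matrix has rank 3.
Independent dimensionless groups: 4 − 3 = 1.

1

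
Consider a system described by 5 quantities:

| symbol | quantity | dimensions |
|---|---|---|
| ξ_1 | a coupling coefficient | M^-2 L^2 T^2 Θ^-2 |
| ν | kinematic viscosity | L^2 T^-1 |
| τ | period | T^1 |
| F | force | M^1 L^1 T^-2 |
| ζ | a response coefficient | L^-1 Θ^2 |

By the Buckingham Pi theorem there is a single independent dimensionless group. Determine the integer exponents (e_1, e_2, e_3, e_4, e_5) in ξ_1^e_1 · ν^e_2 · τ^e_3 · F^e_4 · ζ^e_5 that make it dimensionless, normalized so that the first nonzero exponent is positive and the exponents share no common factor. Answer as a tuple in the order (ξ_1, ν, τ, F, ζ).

(2, -3, 1, 4, 2)

M: e_1·(-2) + e_2·(0) + e_3·(0) + e_4·(1) + e_5·(0) = 0
L: e_1·(2) + e_2·(2) + e_3·(0) + e_4·(1) + e_5·(-1) = 0
T: e_1·(2) + e_2·(-1) + e_3·(1) + e_4·(-2) + e_5·(0) = 0
Θ: e_1·(-2) + e_2·(0) + e_3·(0) + e_4·(0) + e_5·(2) = 0
Solving this homogeneous linear system for the smallest-integer solution (first nonzero entry positive) gives (2, -3, 1, 4, 2).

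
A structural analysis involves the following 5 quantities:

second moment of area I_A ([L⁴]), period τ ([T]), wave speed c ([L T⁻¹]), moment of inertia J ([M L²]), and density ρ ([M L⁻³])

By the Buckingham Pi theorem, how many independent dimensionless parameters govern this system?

2

There are 5 variables and 3 base dimensions (M, L, T).
The dimension matrix has rank 3.
Independent dimensionless groups: 5 − 3 = 2.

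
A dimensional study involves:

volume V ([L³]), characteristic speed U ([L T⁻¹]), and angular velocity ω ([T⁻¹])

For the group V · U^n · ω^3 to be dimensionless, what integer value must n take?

-3

Balance the L exponent: (1)·n from U, plus (3) + 3·(0) = 3 from the rest, must sum to zero.
n + 3 = 0, so n = -3.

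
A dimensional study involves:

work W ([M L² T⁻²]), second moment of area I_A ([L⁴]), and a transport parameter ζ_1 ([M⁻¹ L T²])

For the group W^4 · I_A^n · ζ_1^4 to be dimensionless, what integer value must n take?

-3

Balance the L exponent: (4)·n from I_A, plus 4·(2) + 4·(1) = 12 from the rest, must sum to zero.
4n + 12 = 0, so n = -3.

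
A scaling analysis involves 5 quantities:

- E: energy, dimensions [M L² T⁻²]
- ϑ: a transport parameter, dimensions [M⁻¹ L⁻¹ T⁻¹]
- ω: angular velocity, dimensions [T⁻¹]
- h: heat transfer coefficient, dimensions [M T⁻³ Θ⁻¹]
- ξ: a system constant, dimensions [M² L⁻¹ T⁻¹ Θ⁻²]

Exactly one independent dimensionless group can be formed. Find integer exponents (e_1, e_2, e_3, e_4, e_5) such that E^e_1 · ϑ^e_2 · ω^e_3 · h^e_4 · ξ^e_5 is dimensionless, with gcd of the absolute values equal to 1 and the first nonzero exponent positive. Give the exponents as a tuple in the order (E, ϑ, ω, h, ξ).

M: e_1·(1) + e_2·(-1) + e_3·(0) + e_4·(1) + e_5·(2) = 0
L: e_1·(2) + e_2·(-1) + e_3·(0) + e_4·(0) + e_5·(-1) = 0
T: e_1·(-2) + e_2·(-1) + e_3·(-1) + e_4·(-3) + e_5·(-1) = 0
Θ: e_1·(0) + e_2·(0) + e_3·(0) + e_4·(-1) + e_5·(-2) = 0
Solving this homogeneous linear system for the smallest-integer solution (first nonzero entry positive) gives (1, 1, 2, -2, 1).

(1, 1, 2, -2, 1)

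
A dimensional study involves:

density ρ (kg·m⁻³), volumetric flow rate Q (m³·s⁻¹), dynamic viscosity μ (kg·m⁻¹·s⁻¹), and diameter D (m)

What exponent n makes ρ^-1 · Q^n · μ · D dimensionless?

Balance the L exponent: (3)·n from Q, plus −(-3) + (-1) + (1) = 3 from the rest, must sum to zero.
3n + 3 = 0, so n = -1.

-1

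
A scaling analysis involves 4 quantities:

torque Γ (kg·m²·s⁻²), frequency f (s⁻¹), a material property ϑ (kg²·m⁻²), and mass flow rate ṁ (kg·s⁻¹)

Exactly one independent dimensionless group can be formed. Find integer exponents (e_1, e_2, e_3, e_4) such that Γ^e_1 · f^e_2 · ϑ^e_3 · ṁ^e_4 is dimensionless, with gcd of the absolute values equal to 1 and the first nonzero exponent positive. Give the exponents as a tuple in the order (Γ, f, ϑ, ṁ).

(1, 1, 1, -3)

M: e_1·(1) + e_2·(0) + e_3·(2) + e_4·(1) = 0
L: e_1·(2) + e_2·(0) + e_3·(-2) + e_4·(0) = 0
T: e_1·(-2) + e_2·(-1) + e_3·(0) + e_4·(-1) = 0
Solving this homogeneous linear system for the smallest-integer solution (first nonzero entry positive) gives (1, 1, 1, -3).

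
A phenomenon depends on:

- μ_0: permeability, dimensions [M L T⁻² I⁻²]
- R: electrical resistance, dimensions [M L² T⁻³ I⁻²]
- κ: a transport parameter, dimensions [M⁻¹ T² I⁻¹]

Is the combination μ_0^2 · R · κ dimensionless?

no

Sum the exponent of each base dimension across the product:
  M: 2·[μ_0]_M + [R]_M + [κ]_M = 2·(1) + (1) + (-1) = 2
  L: 2·[μ_0]_L + [R]_L + [κ]_L = 2·(1) + (2) + (0) = 4
  T: 2·[μ_0]_T + [R]_T + [κ]_T = 2·(-2) + (-3) + (2) = -5
  I: 2·[μ_0]_I + [R]_I + [κ]_I = 2·(-2) + (-2) + (-1) = -7
Net dimensions [M² L⁴ T⁻⁵ I⁻⁷] ≠ [1] — not dimensionless.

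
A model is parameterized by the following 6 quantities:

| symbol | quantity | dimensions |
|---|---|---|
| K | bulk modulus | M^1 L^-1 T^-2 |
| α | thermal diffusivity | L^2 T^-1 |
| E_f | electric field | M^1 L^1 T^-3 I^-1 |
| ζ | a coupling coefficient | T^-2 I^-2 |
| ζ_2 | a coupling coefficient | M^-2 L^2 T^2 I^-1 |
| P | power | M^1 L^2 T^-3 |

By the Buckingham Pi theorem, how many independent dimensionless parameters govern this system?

There are 6 variables and 4 base dimensions (M, L, T, I).
The dimension matrix has rank 4.
Independent dimensionless groups: 6 − 4 = 2.

2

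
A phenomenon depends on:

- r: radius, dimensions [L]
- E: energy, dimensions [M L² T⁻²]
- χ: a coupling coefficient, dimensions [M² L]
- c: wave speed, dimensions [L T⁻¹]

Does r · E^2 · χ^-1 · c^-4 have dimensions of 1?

Sum the exponent of each base dimension across the product:
  M: [r]_M + 2·[E]_M − [χ]_M − 4·[c]_M = (0) + 2·(1) − (2) − 4·(0) = 0
  L: [r]_L + 2·[E]_L − [χ]_L − 4·[c]_L = (1) + 2·(2) − (1) − 4·(1) = 0
  T: [r]_T + 2·[E]_T − [χ]_T − 4·[c]_T = (0) + 2·(-2) − (0) − 4·(-1) = 0
All base exponents vanish — dimensionless.

yes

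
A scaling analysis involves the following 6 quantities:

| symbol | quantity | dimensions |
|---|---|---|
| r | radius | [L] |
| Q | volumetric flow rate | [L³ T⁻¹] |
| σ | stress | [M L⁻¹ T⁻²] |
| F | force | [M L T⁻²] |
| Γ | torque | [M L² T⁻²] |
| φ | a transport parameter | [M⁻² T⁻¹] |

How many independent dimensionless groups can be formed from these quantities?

3

There are 6 variables and 3 base dimensions (M, L, T).
The dimension matrix has rank 3.
Independent dimensionless groups: 6 − 3 = 3.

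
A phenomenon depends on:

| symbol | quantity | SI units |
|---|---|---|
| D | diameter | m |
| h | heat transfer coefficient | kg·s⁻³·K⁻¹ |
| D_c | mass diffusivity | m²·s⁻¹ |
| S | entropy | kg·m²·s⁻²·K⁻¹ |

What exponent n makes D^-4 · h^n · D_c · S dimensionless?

Balance the M exponent: (1)·n from h, plus −4·(0) + (0) + (1) = 1 from the rest, must sum to zero.
n + 1 = 0, so n = -1.

-1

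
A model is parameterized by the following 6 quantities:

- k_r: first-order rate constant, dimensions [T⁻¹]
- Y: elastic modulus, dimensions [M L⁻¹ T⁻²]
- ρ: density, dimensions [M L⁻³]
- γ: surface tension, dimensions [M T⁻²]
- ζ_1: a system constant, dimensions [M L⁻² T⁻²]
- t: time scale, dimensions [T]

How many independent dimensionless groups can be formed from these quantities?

3

There are 6 variables and 3 base dimensions (M, L, T).
The dimension matrix has rank 3.
Independent dimensionless groups: 6 − 3 = 3.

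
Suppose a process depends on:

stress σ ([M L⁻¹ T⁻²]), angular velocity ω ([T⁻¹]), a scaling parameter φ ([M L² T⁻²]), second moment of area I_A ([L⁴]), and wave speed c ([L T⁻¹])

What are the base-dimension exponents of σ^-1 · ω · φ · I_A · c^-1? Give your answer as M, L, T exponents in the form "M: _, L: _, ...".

Collect each base-dimension exponent across the product:
  M: −(1) + (0) + (1) + (0) − (0) = 0
  L: −(-1) + (0) + (2) + (4) − (1) = 6
  T: −(-2) + (-1) + (-2) + (0) − (-1) = 0
So the dimensions are [L⁶].

M: 0, L: 6, T: 0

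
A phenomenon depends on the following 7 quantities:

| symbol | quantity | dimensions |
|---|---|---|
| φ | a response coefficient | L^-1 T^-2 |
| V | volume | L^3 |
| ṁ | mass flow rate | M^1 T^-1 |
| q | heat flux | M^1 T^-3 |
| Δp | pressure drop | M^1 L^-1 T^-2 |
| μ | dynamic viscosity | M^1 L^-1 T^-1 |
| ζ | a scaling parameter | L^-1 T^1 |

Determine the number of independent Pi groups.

There are 7 variables and 3 base dimensions (M, L, T).
The dimension matrix has rank 3.
Independent dimensionless groups: 7 − 3 = 4.

4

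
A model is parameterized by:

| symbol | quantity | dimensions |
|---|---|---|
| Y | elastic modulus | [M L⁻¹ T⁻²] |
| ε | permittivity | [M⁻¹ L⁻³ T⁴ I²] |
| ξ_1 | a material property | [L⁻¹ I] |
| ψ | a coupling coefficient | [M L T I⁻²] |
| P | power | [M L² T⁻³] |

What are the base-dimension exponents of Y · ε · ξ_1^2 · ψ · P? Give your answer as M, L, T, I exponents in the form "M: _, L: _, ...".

M: 2, L: -3, T: 0, I: 2

Collect each base-dimension exponent across the product:
  M: (1) + (-1) + 2·(0) + (1) + (1) = 2
  L: (-1) + (-3) + 2·(-1) + (1) + (2) = -3
  T: (-2) + (4) + 2·(0) + (1) + (-3) = 0
  I: (0) + (2) + 2·(1) + (-2) + (0) = 2
So the dimensions are [M² L⁻³ I²].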